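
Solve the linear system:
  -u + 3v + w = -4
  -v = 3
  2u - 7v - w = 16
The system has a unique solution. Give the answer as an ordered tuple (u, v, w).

(0, -3, 5)

Form the augmented matrix and row-reduce:
  [ -1   3   1  |  -4 ]
  [  0  -1   0  |   3 ]
  [  2  -7  -1  |  16 ]
R1 := -1·R1
  [ 1  -3  -1  |   4 ]
  [ 0  -1   0  |   3 ]
  [ 2  -7  -1  |  16 ]
R3 := R3 − 2·R1
  [ 1  -3  -1  |  4 ]
  [ 0  -1   0  |  3 ]
  [ 0  -1   1  |  8 ]
R2 := -1·R2
  [ 1  -3  -1  |   4 ]
  [ 0   1   0  |  -3 ]
  [ 0  -1   1  |   8 ]
R3 := R3 + R2
  [ 1  -3  -1  |   4 ]
  [ 0   1   0  |  -3 ]
  [ 0   0   1  |   5 ]
R1 := R1 + R3
  [ 1  -3  0  |   9 ]
  [ 0   1  0  |  -3 ]
  [ 0   0  1  |   5 ]
R1 := R1 + 3·R2
  [ 1  0  0  |   0 ]
  [ 0  1  0  |  -3 ]
  [ 0  0  1  |   5 ]
Reading off the last column: u = 0, v = -3, w = 5.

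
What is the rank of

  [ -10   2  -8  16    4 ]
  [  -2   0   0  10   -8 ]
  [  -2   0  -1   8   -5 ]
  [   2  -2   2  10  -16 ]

rank = 4

Multiply R1 by -1/10.
  [  1  -1/5  4/5  -8/5  -2/5 ]
  [ -2     0    0    10    -8 ]
  [ -2     0   -1     8    -5 ]
  [  2    -2    2    10   -16 ]
Add 2 times R1 to R2.
  [  1  -1/5  4/5  -8/5   -2/5 ]
  [  0  -2/5  8/5  34/5  -44/5 ]
  [ -2     0   -1     8     -5 ]
  [  2    -2    2    10    -16 ]
Add 2 times R1 to R3.
  [ 1  -1/5  4/5  -8/5   -2/5 ]
  [ 0  -2/5  8/5  34/5  -44/5 ]
  [ 0  -2/5  3/5  24/5  -29/5 ]
  [ 2    -2    2    10    -16 ]
Subtract 2 times R1 from R4.
  [ 1  -1/5  4/5  -8/5   -2/5 ]
  [ 0  -2/5  8/5  34/5  -44/5 ]
  [ 0  -2/5  3/5  24/5  -29/5 ]
  [ 0  -8/5  2/5  66/5  -76/5 ]
Multiply R2 by -5/2.
  [ 1  -1/5  4/5  -8/5   -2/5 ]
  [ 0     1   -4   -17     22 ]
  [ 0  -2/5  3/5  24/5  -29/5 ]
  [ 0  -8/5  2/5  66/5  -76/5 ]
Add 2/5 times R2 to R3.
  [ 1  -1/5  4/5  -8/5   -2/5 ]
  [ 0     1   -4   -17     22 ]
  [ 0     0   -1    -2      3 ]
  [ 0  -8/5  2/5  66/5  -76/5 ]
Add 8/5 times R2 to R4.
  [ 1  -1/5  4/5  -8/5  -2/5 ]
  [ 0     1   -4   -17    22 ]
  [ 0     0   -1    -2     3 ]
  [ 0     0   -6   -14    20 ]
Multiply R3 by -1.
  [ 1  -1/5  4/5  -8/5  -2/5 ]
  [ 0     1   -4   -17    22 ]
  [ 0     0    1     2    -3 ]
  [ 0     0   -6   -14    20 ]
Add 6 times R3 to R4.
  [ 1  -1/5  4/5  -8/5  -2/5 ]
  [ 0     1   -4   -17    22 ]
  [ 0     0    1     2    -3 ]
  [ 0     0    0    -2     2 ]
Multiply R4 by -1/2.
  [ 1  -1/5  4/5  -8/5  -2/5 ]
  [ 0     1   -4   -17    22 ]
  [ 0     0    1     2    -3 ]
  [ 0     0    0     1    -1 ]
Subtract 2 times R4 from R3.
  [ 1  -1/5  4/5  -8/5  -2/5 ]
  [ 0     1   -4   -17    22 ]
  [ 0     0    1     0    -1 ]
  [ 0     0    0     1    -1 ]
Add 17 times R4 to R2.
  [ 1  -1/5  4/5  -8/5  -2/5 ]
  [ 0     1   -4     0     5 ]
  [ 0     0    1     0    -1 ]
  [ 0     0    0     1    -1 ]
Add 8/5 times R4 to R1.
  [ 1  -1/5  4/5  0  -2 ]
  [ 0     1   -4  0   5 ]
  [ 0     0    1  0  -1 ]
  [ 0     0    0  1  -1 ]
Add 4 times R3 to R2.
  [ 1  -1/5  4/5  0  -2 ]
  [ 0     1    0  0   1 ]
  [ 0     0    1  0  -1 ]
  [ 0     0    0  1  -1 ]
Subtract 4/5 times R3 from R1.
  [ 1  -1/5  0  0  -6/5 ]
  [ 0     1  0  0     1 ]
  [ 0     0  1  0    -1 ]
  [ 0     0  0  1    -1 ]
Add 1/5 times R2 to R1.
  [ 1  0  0  0  -1 ]
  [ 0  1  0  0   1 ]
  [ 0  0  1  0  -1 ]
  [ 0  0  0  1  -1 ]
The reduced form has 4 nonzero rows.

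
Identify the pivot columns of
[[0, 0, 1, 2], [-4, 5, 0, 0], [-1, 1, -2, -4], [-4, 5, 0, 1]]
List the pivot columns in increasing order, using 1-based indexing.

Swap r1 and r2.
  [ -4  5   0   0 ]
  [  0  0   1   2 ]
  [ -1  1  -2  -4 ]
  [ -4  5   0   1 ]
Multiply r1 by -1/4.
  [  1  -5/4   0   0 ]
  [  0     0   1   2 ]
  [ -1     1  -2  -4 ]
  [ -4     5   0   1 ]
Add r1 to r3.
  [  1  -5/4   0   0 ]
  [  0     0   1   2 ]
  [  0  -1/4  -2  -4 ]
  [ -4     5   0   1 ]
Add 4 times r1 to r4.
  [ 1  -5/4   0   0 ]
  [ 0     0   1   2 ]
  [ 0  -1/4  -2  -4 ]
  [ 0     0   0   1 ]
Swap r2 and r3.
  [ 1  -5/4   0   0 ]
  [ 0  -1/4  -2  -4 ]
  [ 0     0   1   2 ]
  [ 0     0   0   1 ]
Multiply r2 by -4.
  [ 1  -5/4  0   0 ]
  [ 0     1  8  16 ]
  [ 0     0  1   2 ]
  [ 0     0  0   1 ]
Subtract 2 times r4 from r3.
  [ 1  -5/4  0   0 ]
  [ 0     1  8  16 ]
  [ 0     0  1   0 ]
  [ 0     0  0   1 ]
Subtract 16 times r4 from r2.
  [ 1  -5/4  0  0 ]
  [ 0     1  8  0 ]
  [ 0     0  1  0 ]
  [ 0     0  0  1 ]
Subtract 8 times r3 from r2.
  [ 1  -5/4  0  0 ]
  [ 0     1  0  0 ]
  [ 0     0  1  0 ]
  [ 0     0  0  1 ]
Add 5/4 times r2 to r1.
  [ 1  0  0  0 ]
  [ 0  1  0  0 ]
  [ 0  0  1  0 ]
  [ 0  0  0  1 ]
Pivot columns are the columns containing a leading 1.

1, 2, 3, 4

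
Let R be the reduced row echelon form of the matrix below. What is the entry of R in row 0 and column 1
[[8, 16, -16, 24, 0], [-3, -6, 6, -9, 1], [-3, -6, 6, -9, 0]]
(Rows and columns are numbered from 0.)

R1 := 1/8·R1
  [  1   2  -2   3  0 ]
  [ -3  -6   6  -9  1 ]
  [ -3  -6   6  -9  0 ]
R2 := R2 + 3·R1
  [  1   2  -2   3  0 ]
  [  0   0   0   0  1 ]
  [ -3  -6   6  -9  0 ]
R3 := R3 + 3·R1
  [ 1  2  -2  3  0 ]
  [ 0  0   0  0  1 ]
  [ 0  0   0  0  0 ]

2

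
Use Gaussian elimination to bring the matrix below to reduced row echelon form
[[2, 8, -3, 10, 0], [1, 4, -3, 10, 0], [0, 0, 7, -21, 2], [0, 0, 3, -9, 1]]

R1 := 1/2·R1
  [ 1  4  -3/2    5  0 ]
  [ 1  4    -3   10  0 ]
  [ 0  0     7  -21  2 ]
  [ 0  0     3   -9  1 ]
R2 := R2 − R1
  [ 1  4  -3/2    5  0 ]
  [ 0  0  -3/2    5  0 ]
  [ 0  0     7  -21  2 ]
  [ 0  0     3   -9  1 ]
R2 := -2/3·R2
  [ 1  4  -3/2      5  0 ]
  [ 0  0     1  -10/3  0 ]
  [ 0  0     7    -21  2 ]
  [ 0  0     3     -9  1 ]
R3 := R3 − 7·R2
  [ 1  4  -3/2      5  0 ]
  [ 0  0     1  -10/3  0 ]
  [ 0  0     0    7/3  2 ]
  [ 0  0     3     -9  1 ]
R4 := R4 − 3·R2
  [ 1  4  -3/2      5  0 ]
  [ 0  0     1  -10/3  0 ]
  [ 0  0     0    7/3  2 ]
  [ 0  0     0      1  1 ]
R3 := 3/7·R3
  [ 1  4  -3/2      5    0 ]
  [ 0  0     1  -10/3    0 ]
  [ 0  0     0      1  6/7 ]
  [ 0  0     0      1    1 ]
R4 := R4 − R3
  [ 1  4  -3/2      5    0 ]
  [ 0  0     1  -10/3    0 ]
  [ 0  0     0      1  6/7 ]
  [ 0  0     0      0  1/7 ]
R4 := 7·R4
  [ 1  4  -3/2      5    0 ]
  [ 0  0     1  -10/3    0 ]
  [ 0  0     0      1  6/7 ]
  [ 0  0     0      0    1 ]
R3 := R3 − 6/7·R4
  [ 1  4  -3/2      5  0 ]
  [ 0  0     1  -10/3  0 ]
  [ 0  0     0      1  0 ]
  [ 0  0     0      0  1 ]
R2 := R2 + 10/3·R3
  [ 1  4  -3/2  5  0 ]
  [ 0  0     1  0  0 ]
  [ 0  0     0  1  0 ]
  [ 0  0     0  0  1 ]
R1 := R1 − 5·R3
  [ 1  4  -3/2  0  0 ]
  [ 0  0     1  0  0 ]
  [ 0  0     0  1  0 ]
  [ 0  0     0  0  1 ]
R1 := R1 + 3/2·R2
  [ 1  4  0  0  0 ]
  [ 0  0  1  0  0 ]
  [ 0  0  0  1  0 ]
  [ 0  0  0  0  1 ]

[[1, 4, 0, 0, 0], [0, 0, 1, 0, 0], [0, 0, 0, 1, 0], [0, 0, 0, 0, 1]]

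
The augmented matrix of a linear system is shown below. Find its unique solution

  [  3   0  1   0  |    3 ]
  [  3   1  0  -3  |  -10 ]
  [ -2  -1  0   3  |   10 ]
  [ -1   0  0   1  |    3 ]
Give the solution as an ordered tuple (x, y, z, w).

R1 -> 1/3·R1
  [  1   0  1/3   0  |    1 ]
  [  3   1    0  -3  |  -10 ]
  [ -2  -1    0   3  |   10 ]
  [ -1   0    0   1  |    3 ]
R2 -> R2 − 3·R1
  [  1   0  1/3   0  |    1 ]
  [  0   1   -1  -3  |  -13 ]
  [ -2  -1    0   3  |   10 ]
  [ -1   0    0   1  |    3 ]
R3 -> R3 + 2·R1
  [  1   0  1/3   0  |    1 ]
  [  0   1   -1  -3  |  -13 ]
  [  0  -1  2/3   3  |   12 ]
  [ -1   0    0   1  |    3 ]
R4 -> R4 + R1
  [ 1   0  1/3   0  |    1 ]
  [ 0   1   -1  -3  |  -13 ]
  [ 0  -1  2/3   3  |   12 ]
  [ 0   0  1/3   1  |    4 ]
R3 -> R3 + R2
  [ 1  0   1/3   0  |    1 ]
  [ 0  1    -1  -3  |  -13 ]
  [ 0  0  -1/3   0  |   -1 ]
  [ 0  0   1/3   1  |    4 ]
R3 -> -3·R3
  [ 1  0  1/3   0  |    1 ]
  [ 0  1   -1  -3  |  -13 ]
  [ 0  0    1   0  |    3 ]
  [ 0  0  1/3   1  |    4 ]
R4 -> R4 − 1/3·R3
  [ 1  0  1/3   0  |    1 ]
  [ 0  1   -1  -3  |  -13 ]
  [ 0  0    1   0  |    3 ]
  [ 0  0    0   1  |    3 ]
R2 -> R2 + 3·R4
  [ 1  0  1/3  0  |   1 ]
  [ 0  1   -1  0  |  -4 ]
  [ 0  0    1  0  |   3 ]
  [ 0  0    0  1  |   3 ]
R2 -> R2 + R3
  [ 1  0  1/3  0  |   1 ]
  [ 0  1    0  0  |  -1 ]
  [ 0  0    1  0  |   3 ]
  [ 0  0    0  1  |   3 ]
R1 -> R1 − 1/3·R3
  [ 1  0  0  0  |   0 ]
  [ 0  1  0  0  |  -1 ]
  [ 0  0  1  0  |   3 ]
  [ 0  0  0  1  |   3 ]
Reading off the last column: x = 0, y = -1, z = 3, w = 3.

(0, -1, 3, 3)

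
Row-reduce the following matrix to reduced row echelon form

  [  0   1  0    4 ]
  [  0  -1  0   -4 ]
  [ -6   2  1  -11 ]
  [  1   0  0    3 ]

[[1, 0, 0, 3], [0, 1, 0, 4], [0, 0, 1, -1], [0, 0, 0, 0]]

R1 <-> R3
  [ -6   2  1  -11 ]
  [  0  -1  0   -4 ]
  [  0   1  0    4 ]
  [  1   0  0    3 ]
R1 ← -1/6·R1
  [ 1  -1/3  -1/6  11/6 ]
  [ 0    -1     0    -4 ]
  [ 0     1     0     4 ]
  [ 1     0     0     3 ]
R4 ← R4 − R1
  [ 1  -1/3  -1/6  11/6 ]
  [ 0    -1     0    -4 ]
  [ 0     1     0     4 ]
  [ 0   1/3   1/6   7/6 ]
R2 ← -1·R2
  [ 1  -1/3  -1/6  11/6 ]
  [ 0     1     0     4 ]
  [ 0     1     0     4 ]
  [ 0   1/3   1/6   7/6 ]
R3 ← R3 − R2
  [ 1  -1/3  -1/6  11/6 ]
  [ 0     1     0     4 ]
  [ 0     0     0     0 ]
  [ 0   1/3   1/6   7/6 ]
R4 ← R4 − 1/3·R2
  [ 1  -1/3  -1/6  11/6 ]
  [ 0     1     0     4 ]
  [ 0     0     0     0 ]
  [ 0     0   1/6  -1/6 ]
R3 <-> R4
  [ 1  -1/3  -1/6  11/6 ]
  [ 0     1     0     4 ]
  [ 0     0   1/6  -1/6 ]
  [ 0     0     0     0 ]
R3 ← 6·R3
  [ 1  -1/3  -1/6  11/6 ]
  [ 0     1     0     4 ]
  [ 0     0     1    -1 ]
  [ 0     0     0     0 ]
R1 ← R1 + 1/6·R3
  [ 1  -1/3  0  5/3 ]
  [ 0     1  0    4 ]
  [ 0     0  1   -1 ]
  [ 0     0  0    0 ]
R1 ← R1 + 1/3·R2
  [ 1  0  0   3 ]
  [ 0  1  0   4 ]
  [ 0  0  1  -1 ]
  [ 0  0  0   0 ]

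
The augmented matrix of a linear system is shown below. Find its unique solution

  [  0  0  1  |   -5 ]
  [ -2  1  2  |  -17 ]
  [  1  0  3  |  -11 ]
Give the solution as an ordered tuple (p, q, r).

(4, 1, -5)

R1 ↔ R2
  [ -2  1  2  |  -17 ]
  [  0  0  1  |   -5 ]
  [  1  0  3  |  -11 ]
R1 → -1/2·R1
  [ 1  -1/2  -1  |  17/2 ]
  [ 0     0   1  |    -5 ]
  [ 1     0   3  |   -11 ]
R3 → R3 − R1
  [ 1  -1/2  -1  |   17/2 ]
  [ 0     0   1  |     -5 ]
  [ 0   1/2   4  |  -39/2 ]
R2 ↔ R3
  [ 1  -1/2  -1  |   17/2 ]
  [ 0   1/2   4  |  -39/2 ]
  [ 0     0   1  |     -5 ]
R2 → 2·R2
  [ 1  -1/2  -1  |  17/2 ]
  [ 0     1   8  |   -39 ]
  [ 0     0   1  |    -5 ]
R2 → R2 − 8·R3
  [ 1  -1/2  -1  |  17/2 ]
  [ 0     1   0  |     1 ]
  [ 0     0   1  |    -5 ]
R1 → R1 + R3
  [ 1  -1/2  0  |  7/2 ]
  [ 0     1  0  |    1 ]
  [ 0     0  1  |   -5 ]
R1 → R1 + 1/2·R2
  [ 1  0  0  |   4 ]
  [ 0  1  0  |   1 ]
  [ 0  0  1  |  -5 ]
Reading off the last column: p = 4, q = 1, r = -5.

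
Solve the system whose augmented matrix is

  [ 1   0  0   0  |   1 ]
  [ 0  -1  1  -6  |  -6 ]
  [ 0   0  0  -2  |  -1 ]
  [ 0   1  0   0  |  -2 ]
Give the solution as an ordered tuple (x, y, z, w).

(1, -2, -5, 1/2)

R2 → -1·R2
  [ 1  0   0   0  |   1 ]
  [ 0  1  -1   6  |   6 ]
  [ 0  0   0  -2  |  -1 ]
  [ 0  1   0   0  |  -2 ]
R4 → R4 − R2
  [ 1  0   0   0  |   1 ]
  [ 0  1  -1   6  |   6 ]
  [ 0  0   0  -2  |  -1 ]
  [ 0  0   1  -6  |  -8 ]
R3 <=> R4
  [ 1  0   0   0  |   1 ]
  [ 0  1  -1   6  |   6 ]
  [ 0  0   1  -6  |  -8 ]
  [ 0  0   0  -2  |  -1 ]
R4 → -1/2·R4
  [ 1  0   0   0  |    1 ]
  [ 0  1  -1   6  |    6 ]
  [ 0  0   1  -6  |   -8 ]
  [ 0  0   0   1  |  1/2 ]
R3 → R3 + 6·R4
  [ 1  0   0  0  |    1 ]
  [ 0  1  -1  6  |    6 ]
  [ 0  0   1  0  |   -5 ]
  [ 0  0   0  1  |  1/2 ]
R2 → R2 − 6·R4
  [ 1  0   0  0  |    1 ]
  [ 0  1  -1  0  |    3 ]
  [ 0  0   1  0  |   -5 ]
  [ 0  0   0  1  |  1/2 ]
R2 → R2 + R3
  [ 1  0  0  0  |    1 ]
  [ 0  1  0  0  |   -2 ]
  [ 0  0  1  0  |   -5 ]
  [ 0  0  0  1  |  1/2 ]
Reading off the last column: x = 1, y = -2, z = -5, w = 1/2.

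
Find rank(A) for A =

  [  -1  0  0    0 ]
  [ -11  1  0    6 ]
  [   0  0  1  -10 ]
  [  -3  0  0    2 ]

r1 := -1·r1
r2 := r2 + 11·r1
r4 := r4 + 3·r1
r4 := 1/2·r4
r3 := r3 + 10·r4
r2 := r2 − 6·r4
The reduced form has 4 nonzero rows.

rank = 4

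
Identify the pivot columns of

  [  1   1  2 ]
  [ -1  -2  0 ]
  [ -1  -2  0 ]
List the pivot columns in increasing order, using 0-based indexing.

R2 ← R2 + R1
  [  1   1  2 ]
  [  0  -1  2 ]
  [ -1  -2  0 ]
R3 ← R3 + R1
  [ 1   1  2 ]
  [ 0  -1  2 ]
  [ 0  -1  2 ]
R2 ← -1·R2
  [ 1   1   2 ]
  [ 0   1  -2 ]
  [ 0  -1   2 ]
R3 ← R3 + R2
  [ 1  1   2 ]
  [ 0  1  -2 ]
  [ 0  0   0 ]
R1 ← R1 − R2
  [ 1  0   4 ]
  [ 0  1  -2 ]
  [ 0  0   0 ]
Pivot columns are the columns containing a leading 1.

0, 1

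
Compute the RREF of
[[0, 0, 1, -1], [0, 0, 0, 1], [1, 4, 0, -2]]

Swap R1 and R3.
  [ 1  4  0  -2 ]
  [ 0  0  0   1 ]
  [ 0  0  1  -1 ]
Swap R2 and R3.
  [ 1  4  0  -2 ]
  [ 0  0  1  -1 ]
  [ 0  0  0   1 ]
Add R3 to R2.
  [ 1  4  0  -2 ]
  [ 0  0  1   0 ]
  [ 0  0  0   1 ]
Add 2 times R3 to R1.
  [ 1  4  0  0 ]
  [ 0  0  1  0 ]
  [ 0  0  0  1 ]

[[1, 4, 0, 0], [0, 0, 1, 0], [0, 0, 0, 1]]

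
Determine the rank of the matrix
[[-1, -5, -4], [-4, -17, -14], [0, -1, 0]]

R1 := -1·R1
  [  1    5    4 ]
  [ -4  -17  -14 ]
  [  0   -1    0 ]
R2 := R2 + 4·R1
  [ 1   5  4 ]
  [ 0   3  2 ]
  [ 0  -1  0 ]
R2 := 1/3·R2
  [ 1   5    4 ]
  [ 0   1  2/3 ]
  [ 0  -1    0 ]
R3 := R3 + R2
  [ 1  5    4 ]
  [ 0  1  2/3 ]
  [ 0  0  2/3 ]
R3 := 3/2·R3
  [ 1  5    4 ]
  [ 0  1  2/3 ]
  [ 0  0    1 ]
R2 := R2 − 2/3·R3
  [ 1  5  4 ]
  [ 0  1  0 ]
  [ 0  0  1 ]
R1 := R1 − 4·R3
  [ 1  5  0 ]
  [ 0  1  0 ]
  [ 0  0  1 ]
R1 := R1 − 5·R2
  [ 1  0  0 ]
  [ 0  1  0 ]
  [ 0  0  1 ]
The reduced form has 3 nonzero rows.

rank = 3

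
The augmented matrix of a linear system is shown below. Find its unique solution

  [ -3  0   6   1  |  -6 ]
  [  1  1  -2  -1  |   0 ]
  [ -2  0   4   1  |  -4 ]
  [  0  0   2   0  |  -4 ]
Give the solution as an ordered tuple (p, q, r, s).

(-2, -2, -2, 0)

R1 ← -1/3·R1
  [  1  0  -2  -1/3  |   2 ]
  [  1  1  -2    -1  |   0 ]
  [ -2  0   4     1  |  -4 ]
  [  0  0   2     0  |  -4 ]
R2 ← R2 − R1
  [  1  0  -2  -1/3  |   2 ]
  [  0  1   0  -2/3  |  -2 ]
  [ -2  0   4     1  |  -4 ]
  [  0  0   2     0  |  -4 ]
R3 ← R3 + 2·R1
  [ 1  0  -2  -1/3  |   2 ]
  [ 0  1   0  -2/3  |  -2 ]
  [ 0  0   0   1/3  |   0 ]
  [ 0  0   2     0  |  -4 ]
R3 <=> R4
  [ 1  0  -2  -1/3  |   2 ]
  [ 0  1   0  -2/3  |  -2 ]
  [ 0  0   2     0  |  -4 ]
  [ 0  0   0   1/3  |   0 ]
R3 ← 1/2·R3
  [ 1  0  -2  -1/3  |   2 ]
  [ 0  1   0  -2/3  |  -2 ]
  [ 0  0   1     0  |  -2 ]
  [ 0  0   0   1/3  |   0 ]
R4 ← 3·R4
  [ 1  0  -2  -1/3  |   2 ]
  [ 0  1   0  -2/3  |  -2 ]
  [ 0  0   1     0  |  -2 ]
  [ 0  0   0     1  |   0 ]
R2 ← R2 + 2/3·R4
  [ 1  0  -2  -1/3  |   2 ]
  [ 0  1   0     0  |  -2 ]
  [ 0  0   1     0  |  -2 ]
  [ 0  0   0     1  |   0 ]
R1 ← R1 + 1/3·R4
  [ 1  0  -2  0  |   2 ]
  [ 0  1   0  0  |  -2 ]
  [ 0  0   1  0  |  -2 ]
  [ 0  0   0  1  |   0 ]
R1 ← R1 + 2·R3
  [ 1  0  0  0  |  -2 ]
  [ 0  1  0  0  |  -2 ]
  [ 0  0  1  0  |  -2 ]
  [ 0  0  0  1  |   0 ]
Reading off the last column: p = -2, q = -2, r = -2, s = 0.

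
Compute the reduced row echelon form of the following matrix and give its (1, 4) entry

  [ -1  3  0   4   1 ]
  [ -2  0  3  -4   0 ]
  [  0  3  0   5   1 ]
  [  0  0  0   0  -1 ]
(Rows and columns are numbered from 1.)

1

R1 -> -1·R1
  [  1  -3  0  -4  -1 ]
  [ -2   0  3  -4   0 ]
  [  0   3  0   5   1 ]
  [  0   0  0   0  -1 ]
R2 -> R2 + 2·R1
  [ 1  -3  0   -4  -1 ]
  [ 0  -6  3  -12  -2 ]
  [ 0   3  0    5   1 ]
  [ 0   0  0    0  -1 ]
R2 -> -1/6·R2
  [ 1  -3     0  -4   -1 ]
  [ 0   1  -1/2   2  1/3 ]
  [ 0   3     0   5    1 ]
  [ 0   0     0   0   -1 ]
R3 -> R3 − 3·R2
  [ 1  -3     0  -4   -1 ]
  [ 0   1  -1/2   2  1/3 ]
  [ 0   0   3/2  -1    0 ]
  [ 0   0     0   0   -1 ]
R3 -> 2/3·R3
  [ 1  -3     0    -4   -1 ]
  [ 0   1  -1/2     2  1/3 ]
  [ 0   0     1  -2/3    0 ]
  [ 0   0     0     0   -1 ]
R4 -> -1·R4
  [ 1  -3     0    -4   -1 ]
  [ 0   1  -1/2     2  1/3 ]
  [ 0   0     1  -2/3    0 ]
  [ 0   0     0     0    1 ]
R2 -> R2 − 1/3·R4
  [ 1  -3     0    -4  -1 ]
  [ 0   1  -1/2     2   0 ]
  [ 0   0     1  -2/3   0 ]
  [ 0   0     0     0   1 ]
R1 -> R1 + R4
  [ 1  -3     0    -4  0 ]
  [ 0   1  -1/2     2  0 ]
  [ 0   0     1  -2/3  0 ]
  [ 0   0     0     0  1 ]
R2 -> R2 + 1/2·R3
  [ 1  -3  0    -4  0 ]
  [ 0   1  0   5/3  0 ]
  [ 0   0  1  -2/3  0 ]
  [ 0   0  0     0  1 ]
R1 -> R1 + 3·R2
  [ 1  0  0     1  0 ]
  [ 0  1  0   5/3  0 ]
  [ 0  0  1  -2/3  0 ]
  [ 0  0  0     0  1 ]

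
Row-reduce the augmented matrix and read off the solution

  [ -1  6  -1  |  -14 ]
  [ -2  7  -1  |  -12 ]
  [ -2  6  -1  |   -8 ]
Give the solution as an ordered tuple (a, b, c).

r1 → -1·r1
  [  1  -6   1  |   14 ]
  [ -2   7  -1  |  -12 ]
  [ -2   6  -1  |   -8 ]
r2 → r2 + 2·r1
  [  1  -6   1  |  14 ]
  [  0  -5   1  |  16 ]
  [ -2   6  -1  |  -8 ]
r3 → r3 + 2·r1
  [ 1  -6  1  |  14 ]
  [ 0  -5  1  |  16 ]
  [ 0  -6  1  |  20 ]
r2 → -1/5·r2
  [ 1  -6     1  |     14 ]
  [ 0   1  -1/5  |  -16/5 ]
  [ 0  -6     1  |     20 ]
r3 → r3 + 6·r2
  [ 1  -6     1  |     14 ]
  [ 0   1  -1/5  |  -16/5 ]
  [ 0   0  -1/5  |    4/5 ]
r3 → -5·r3
  [ 1  -6     1  |     14 ]
  [ 0   1  -1/5  |  -16/5 ]
  [ 0   0     1  |     -4 ]
r2 → r2 + 1/5·r3
  [ 1  -6  1  |  14 ]
  [ 0   1  0  |  -4 ]
  [ 0   0  1  |  -4 ]
r1 → r1 − r3
  [ 1  -6  0  |  18 ]
  [ 0   1  0  |  -4 ]
  [ 0   0  1  |  -4 ]
r1 → r1 + 6·r2
  [ 1  0  0  |  -6 ]
  [ 0  1  0  |  -4 ]
  [ 0  0  1  |  -4 ]
Reading off the last column: a = -6, b = -4, c = -4.

(-6, -4, -4)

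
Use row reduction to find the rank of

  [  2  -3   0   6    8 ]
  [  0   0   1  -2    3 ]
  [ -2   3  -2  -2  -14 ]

r1 → 1/2·r1
  [  1  -3/2   0   3    4 ]
  [  0     0   1  -2    3 ]
  [ -2     3  -2  -2  -14 ]
r3 → r3 + 2·r1
  [ 1  -3/2   0   3   4 ]
  [ 0     0   1  -2   3 ]
  [ 0     0  -2   4  -6 ]
r3 → r3 + 2·r2
  [ 1  -3/2  0   3  4 ]
  [ 0     0  1  -2  3 ]
  [ 0     0  0   0  0 ]
The reduced form has 2 nonzero rows.

rank = 2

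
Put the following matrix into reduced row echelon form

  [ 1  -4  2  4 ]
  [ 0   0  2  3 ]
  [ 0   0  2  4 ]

[[1, -4, 0, 0], [0, 0, 1, 0], [0, 0, 0, 1]]

Multiply r2 by 1/2.
  [ 1  -4  2    4 ]
  [ 0   0  1  3/2 ]
  [ 0   0  2    4 ]
Subtract 2 times r2 from r3.
  [ 1  -4  2    4 ]
  [ 0   0  1  3/2 ]
  [ 0   0  0    1 ]
Subtract 3/2 times r3 from r2.
  [ 1  -4  2  4 ]
  [ 0   0  1  0 ]
  [ 0   0  0  1 ]
Subtract 4 times r3 from r1.
  [ 1  -4  2  0 ]
  [ 0   0  1  0 ]
  [ 0   0  0  1 ]
Subtract 2 times r2 from r1.
  [ 1  -4  0  0 ]
  [ 0   0  1  0 ]
  [ 0   0  0  1 ]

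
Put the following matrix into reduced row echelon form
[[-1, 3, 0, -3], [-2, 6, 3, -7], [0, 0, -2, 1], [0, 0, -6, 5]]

ρ1 := -1·ρ1
ρ2 := ρ2 + 2·ρ1
ρ2 := 1/3·ρ2
ρ3 := ρ3 + 2·ρ2
ρ4 := ρ4 + 6·ρ2
ρ3 := 3·ρ3
ρ4 := ρ4 − 3·ρ3
ρ2 := ρ2 + 1/3·ρ3
ρ1 := ρ1 − 3·ρ3

[[1, -3, 0, 0], [0, 0, 1, 0], [0, 0, 0, 1], [0, 0, 0, 0]]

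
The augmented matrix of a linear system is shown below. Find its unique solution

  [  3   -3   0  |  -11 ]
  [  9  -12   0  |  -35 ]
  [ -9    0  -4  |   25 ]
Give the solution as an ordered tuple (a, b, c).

Multiply R1 by 1/3.
  [  1   -1   0  |  -11/3 ]
  [  9  -12   0  |    -35 ]
  [ -9    0  -4  |     25 ]
Subtract 9 times R1 from R2.
  [  1  -1   0  |  -11/3 ]
  [  0  -3   0  |     -2 ]
  [ -9   0  -4  |     25 ]
Add 9 times R1 to R3.
  [ 1  -1   0  |  -11/3 ]
  [ 0  -3   0  |     -2 ]
  [ 0  -9  -4  |     -8 ]
Multiply R2 by -1/3.
  [ 1  -1   0  |  -11/3 ]
  [ 0   1   0  |    2/3 ]
  [ 0  -9  -4  |     -8 ]
Add 9 times R2 to R3.
  [ 1  -1   0  |  -11/3 ]
  [ 0   1   0  |    2/3 ]
  [ 0   0  -4  |     -2 ]
Multiply R3 by -1/4.
  [ 1  -1  0  |  -11/3 ]
  [ 0   1  0  |    2/3 ]
  [ 0   0  1  |    1/2 ]
Add R2 to R1.
  [ 1  0  0  |   -3 ]
  [ 0  1  0  |  2/3 ]
  [ 0  0  1  |  1/2 ]
Reading off the last column: a = -3, b = 2/3, c = 1/2.

(-3, 2/3, 1/2)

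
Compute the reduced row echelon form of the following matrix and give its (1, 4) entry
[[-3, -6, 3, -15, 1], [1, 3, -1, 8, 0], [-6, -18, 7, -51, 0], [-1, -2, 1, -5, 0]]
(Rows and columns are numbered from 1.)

R1 ← -1/3·R1
  [  1    2  -1    5  -1/3 ]
  [  1    3  -1    8     0 ]
  [ -6  -18   7  -51     0 ]
  [ -1   -2   1   -5     0 ]
R2 ← R2 − R1
  [  1    2  -1    5  -1/3 ]
  [  0    1   0    3   1/3 ]
  [ -6  -18   7  -51     0 ]
  [ -1   -2   1   -5     0 ]
R3 ← R3 + 6·R1
  [  1   2  -1    5  -1/3 ]
  [  0   1   0    3   1/3 ]
  [  0  -6   1  -21    -2 ]
  [ -1  -2   1   -5     0 ]
R4 ← R4 + R1
  [ 1   2  -1    5  -1/3 ]
  [ 0   1   0    3   1/3 ]
  [ 0  -6   1  -21    -2 ]
  [ 0   0   0    0  -1/3 ]
R3 ← R3 + 6·R2
  [ 1  2  -1   5  -1/3 ]
  [ 0  1   0   3   1/3 ]
  [ 0  0   1  -3     0 ]
  [ 0  0   0   0  -1/3 ]
R4 ← -3·R4
  [ 1  2  -1   5  -1/3 ]
  [ 0  1   0   3   1/3 ]
  [ 0  0   1  -3     0 ]
  [ 0  0   0   0     1 ]
R2 ← R2 − 1/3·R4
  [ 1  2  -1   5  -1/3 ]
  [ 0  1   0   3     0 ]
  [ 0  0   1  -3     0 ]
  [ 0  0   0   0     1 ]
R1 ← R1 + 1/3·R4
  [ 1  2  -1   5  0 ]
  [ 0  1   0   3  0 ]
  [ 0  0   1  -3  0 ]
  [ 0  0   0   0  1 ]
R1 ← R1 + R3
  [ 1  2  0   2  0 ]
  [ 0  1  0   3  0 ]
  [ 0  0  1  -3  0 ]
  [ 0  0  0   0  1 ]
R1 ← R1 − 2·R2
  [ 1  0  0  -4  0 ]
  [ 0  1  0   3  0 ]
  [ 0  0  1  -3  0 ]
  [ 0  0  0   0  1 ]

-4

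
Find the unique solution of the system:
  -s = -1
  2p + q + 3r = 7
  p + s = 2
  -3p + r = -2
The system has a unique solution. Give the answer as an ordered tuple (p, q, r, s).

Form the augmented matrix and row-reduce:
  [  0  0  0  -1  |  -1 ]
  [  2  1  3   0  |   7 ]
  [  1  0  0   1  |   2 ]
  [ -3  0  1   0  |  -2 ]
r1 <-> r2
  [  2  1  3   0  |   7 ]
  [  0  0  0  -1  |  -1 ]
  [  1  0  0   1  |   2 ]
  [ -3  0  1   0  |  -2 ]
r1 := 1/2·r1
  [  1  1/2  3/2   0  |  7/2 ]
  [  0    0    0  -1  |   -1 ]
  [  1    0    0   1  |    2 ]
  [ -3    0    1   0  |   -2 ]
r3 := r3 − r1
  [  1   1/2   3/2   0  |   7/2 ]
  [  0     0     0  -1  |    -1 ]
  [  0  -1/2  -3/2   1  |  -3/2 ]
  [ -3     0     1   0  |    -2 ]
r4 := r4 + 3·r1
  [ 1   1/2   3/2   0  |   7/2 ]
  [ 0     0     0  -1  |    -1 ]
  [ 0  -1/2  -3/2   1  |  -3/2 ]
  [ 0   3/2  11/2   0  |  17/2 ]
r2 <-> r3
  [ 1   1/2   3/2   0  |   7/2 ]
  [ 0  -1/2  -3/2   1  |  -3/2 ]
  [ 0     0     0  -1  |    -1 ]
  [ 0   3/2  11/2   0  |  17/2 ]
r2 := -2·r2
  [ 1  1/2   3/2   0  |   7/2 ]
  [ 0    1     3  -2  |     3 ]
  [ 0    0     0  -1  |    -1 ]
  [ 0  3/2  11/2   0  |  17/2 ]
r4 := r4 − 3/2·r2
  [ 1  1/2  3/2   0  |  7/2 ]
  [ 0    1    3  -2  |    3 ]
  [ 0    0    0  -1  |   -1 ]
  [ 0    0    1   3  |    4 ]
r3 <-> r4
  [ 1  1/2  3/2   0  |  7/2 ]
  [ 0    1    3  -2  |    3 ]
  [ 0    0    1   3  |    4 ]
  [ 0    0    0  -1  |   -1 ]
r4 := -1·r4
  [ 1  1/2  3/2   0  |  7/2 ]
  [ 0    1    3  -2  |    3 ]
  [ 0    0    1   3  |    4 ]
  [ 0    0    0   1  |    1 ]
r3 := r3 − 3·r4
  [ 1  1/2  3/2   0  |  7/2 ]
  [ 0    1    3  -2  |    3 ]
  [ 0    0    1   0  |    1 ]
  [ 0    0    0   1  |    1 ]
r2 := r2 + 2·r4
  [ 1  1/2  3/2  0  |  7/2 ]
  [ 0    1    3  0  |    5 ]
  [ 0    0    1  0  |    1 ]
  [ 0    0    0  1  |    1 ]
r2 := r2 − 3·r3
  [ 1  1/2  3/2  0  |  7/2 ]
  [ 0    1    0  0  |    2 ]
  [ 0    0    1  0  |    1 ]
  [ 0    0    0  1  |    1 ]
r1 := r1 − 3/2·r3
  [ 1  1/2  0  0  |  2 ]
  [ 0    1  0  0  |  2 ]
  [ 0    0  1  0  |  1 ]
  [ 0    0  0  1  |  1 ]
r1 := r1 − 1/2·r2
  [ 1  0  0  0  |  1 ]
  [ 0  1  0  0  |  2 ]
  [ 0  0  1  0  |  1 ]
  [ 0  0  0  1  |  1 ]
Reading off the last column: p = 1, q = 2, r = 1, s = 1.

(1, 2, 1, 1)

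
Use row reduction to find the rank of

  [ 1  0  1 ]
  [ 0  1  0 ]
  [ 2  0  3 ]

rank = 3

Subtract 2 times R1 from R3.
  [ 1  0  1 ]
  [ 0  1  0 ]
  [ 0  0  1 ]
Subtract R3 from R1.
  [ 1  0  0 ]
  [ 0  1  0 ]
  [ 0  0  1 ]
The reduced form has 3 nonzero rows.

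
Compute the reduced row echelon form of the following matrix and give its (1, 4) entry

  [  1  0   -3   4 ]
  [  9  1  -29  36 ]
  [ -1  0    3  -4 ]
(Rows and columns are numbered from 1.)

4

R2 := R2 − 9·R1
  [  1  0  -3   4 ]
  [  0  1  -2   0 ]
  [ -1  0   3  -4 ]
R3 := R3 + R1
  [ 1  0  -3  4 ]
  [ 0  1  -2  0 ]
  [ 0  0   0  0 ]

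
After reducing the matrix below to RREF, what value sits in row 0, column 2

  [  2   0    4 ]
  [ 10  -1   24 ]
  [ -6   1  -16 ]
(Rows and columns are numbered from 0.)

2

r1 ← 1/2·r1
r2 ← r2 − 10·r1
r3 ← r3 + 6·r1
r2 ← -1·r2
r3 ← r3 − r2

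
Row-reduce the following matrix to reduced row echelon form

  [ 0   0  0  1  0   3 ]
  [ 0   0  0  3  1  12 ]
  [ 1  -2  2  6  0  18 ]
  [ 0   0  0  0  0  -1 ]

[[1, -2, 2, 0, 0, 0], [0, 0, 0, 1, 0, 0], [0, 0, 0, 0, 1, 0], [0, 0, 0, 0, 0, 1]]

R1 <=> R3
  [ 1  -2  2  6  0  18 ]
  [ 0   0  0  3  1  12 ]
  [ 0   0  0  1  0   3 ]
  [ 0   0  0  0  0  -1 ]
R2 -> 1/3·R2
  [ 1  -2  2  6    0  18 ]
  [ 0   0  0  1  1/3   4 ]
  [ 0   0  0  1    0   3 ]
  [ 0   0  0  0    0  -1 ]
R3 -> R3 − R2
  [ 1  -2  2  6     0  18 ]
  [ 0   0  0  1   1/3   4 ]
  [ 0   0  0  0  -1/3  -1 ]
  [ 0   0  0  0     0  -1 ]
R3 -> -3·R3
  [ 1  -2  2  6    0  18 ]
  [ 0   0  0  1  1/3   4 ]
  [ 0   0  0  0    1   3 ]
  [ 0   0  0  0    0  -1 ]
R4 -> -1·R4
  [ 1  -2  2  6    0  18 ]
  [ 0   0  0  1  1/3   4 ]
  [ 0   0  0  0    1   3 ]
  [ 0   0  0  0    0   1 ]
R3 -> R3 − 3·R4
  [ 1  -2  2  6    0  18 ]
  [ 0   0  0  1  1/3   4 ]
  [ 0   0  0  0    1   0 ]
  [ 0   0  0  0    0   1 ]
R2 -> R2 − 4·R4
  [ 1  -2  2  6    0  18 ]
  [ 0   0  0  1  1/3   0 ]
  [ 0   0  0  0    1   0 ]
  [ 0   0  0  0    0   1 ]
R1 -> R1 − 18·R4
  [ 1  -2  2  6    0  0 ]
  [ 0   0  0  1  1/3  0 ]
  [ 0   0  0  0    1  0 ]
  [ 0   0  0  0    0  1 ]
R2 -> R2 − 1/3·R3
  [ 1  -2  2  6  0  0 ]
  [ 0   0  0  1  0  0 ]
  [ 0   0  0  0  1  0 ]
  [ 0   0  0  0  0  1 ]
R1 -> R1 − 6·R2
  [ 1  -2  2  0  0  0 ]
  [ 0   0  0  1  0  0 ]
  [ 0   0  0  0  1  0 ]
  [ 0   0  0  0  0  1 ]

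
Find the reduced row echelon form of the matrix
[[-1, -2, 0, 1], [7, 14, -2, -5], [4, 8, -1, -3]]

R1 ← -1·R1
  [ 1   2   0  -1 ]
  [ 7  14  -2  -5 ]
  [ 4   8  -1  -3 ]
R2 ← R2 − 7·R1
  [ 1  2   0  -1 ]
  [ 0  0  -2   2 ]
  [ 4  8  -1  -3 ]
R3 ← R3 − 4·R1
  [ 1  2   0  -1 ]
  [ 0  0  -2   2 ]
  [ 0  0  -1   1 ]
R2 ← -1/2·R2
  [ 1  2   0  -1 ]
  [ 0  0   1  -1 ]
  [ 0  0  -1   1 ]
R3 ← R3 + R2
  [ 1  2  0  -1 ]
  [ 0  0  1  -1 ]
  [ 0  0  0   0 ]

[[1, 2, 0, -1], [0, 0, 1, -1], [0, 0, 0, 0]]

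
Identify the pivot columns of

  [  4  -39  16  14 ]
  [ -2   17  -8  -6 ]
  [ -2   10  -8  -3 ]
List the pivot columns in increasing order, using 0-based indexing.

R1 ← 1/4·R1
R2 ← R2 + 2·R1
R3 ← R3 + 2·R1
R2 ← -2/5·R2
R3 ← R3 + 19/2·R2
R3 ← 5·R3
R2 ← R2 + 2/5·R3
R1 ← R1 − 7/2·R3
R1 ← R1 + 39/4·R2
Pivot columns are the columns containing a leading 1.

0, 1, 3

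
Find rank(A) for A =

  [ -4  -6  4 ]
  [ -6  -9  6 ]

rank = 1

r1 := -1/4·r1
  [  1  3/2  -1 ]
  [ -6   -9   6 ]
r2 := r2 + 6·r1
  [ 1  3/2  -1 ]
  [ 0    0   0 ]
The reduced form has 1 nonzero row.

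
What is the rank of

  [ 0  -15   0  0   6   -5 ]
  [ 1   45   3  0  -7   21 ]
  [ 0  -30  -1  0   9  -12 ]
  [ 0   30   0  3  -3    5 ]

R1 <-> R2
  [ 1   45   3  0  -7   21 ]
  [ 0  -15   0  0   6   -5 ]
  [ 0  -30  -1  0   9  -12 ]
  [ 0   30   0  3  -3    5 ]
R2 -> -1/15·R2
  [ 1   45   3  0    -7   21 ]
  [ 0    1   0  0  -2/5  1/3 ]
  [ 0  -30  -1  0     9  -12 ]
  [ 0   30   0  3    -3    5 ]
R3 -> R3 + 30·R2
  [ 1  45   3  0    -7   21 ]
  [ 0   1   0  0  -2/5  1/3 ]
  [ 0   0  -1  0    -3   -2 ]
  [ 0  30   0  3    -3    5 ]
R4 -> R4 − 30·R2
  [ 1  45   3  0    -7   21 ]
  [ 0   1   0  0  -2/5  1/3 ]
  [ 0   0  -1  0    -3   -2 ]
  [ 0   0   0  3     9   -5 ]
R3 -> -1·R3
  [ 1  45  3  0    -7   21 ]
  [ 0   1  0  0  -2/5  1/3 ]
  [ 0   0  1  0     3    2 ]
  [ 0   0  0  3     9   -5 ]
R4 -> 1/3·R4
  [ 1  45  3  0    -7    21 ]
  [ 0   1  0  0  -2/5   1/3 ]
  [ 0   0  1  0     3     2 ]
  [ 0   0  0  1     3  -5/3 ]
R1 -> R1 − 3·R3
  [ 1  45  0  0   -16    15 ]
  [ 0   1  0  0  -2/5   1/3 ]
  [ 0   0  1  0     3     2 ]
  [ 0   0  0  1     3  -5/3 ]
R1 -> R1 − 45·R2
  [ 1  0  0  0     2     0 ]
  [ 0  1  0  0  -2/5   1/3 ]
  [ 0  0  1  0     3     2 ]
  [ 0  0  0  1     3  -5/3 ]
The reduced form has 4 nonzero rows.

rank = 4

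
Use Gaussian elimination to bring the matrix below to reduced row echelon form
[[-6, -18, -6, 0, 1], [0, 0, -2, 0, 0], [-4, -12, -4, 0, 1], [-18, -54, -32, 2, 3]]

Multiply R1 by -1/6.
Add 4 times R1 to R3.
Add 18 times R1 to R4.
Multiply R2 by -1/2.
Add 14 times R2 to R4.
Swap R3 and R4.
Multiply R3 by 1/2.
Multiply R4 by 3.
Add 1/6 times R4 to R1.
Subtract R2 from R1.

[[1, 3, 0, 0, 0], [0, 0, 1, 0, 0], [0, 0, 0, 1, 0], [0, 0, 0, 0, 1]]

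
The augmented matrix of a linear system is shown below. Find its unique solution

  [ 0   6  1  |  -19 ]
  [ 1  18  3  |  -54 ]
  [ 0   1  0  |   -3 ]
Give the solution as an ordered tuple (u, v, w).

(3, -3, -1)

Swap R1 and R2.
  [ 1  18  3  |  -54 ]
  [ 0   6  1  |  -19 ]
  [ 0   1  0  |   -3 ]
Multiply R2 by 1/6.
  [ 1  18    3  |    -54 ]
  [ 0   1  1/6  |  -19/6 ]
  [ 0   1    0  |     -3 ]
Subtract R2 from R3.
  [ 1  18     3  |    -54 ]
  [ 0   1   1/6  |  -19/6 ]
  [ 0   0  -1/6  |    1/6 ]
Multiply R3 by -6.
  [ 1  18    3  |    -54 ]
  [ 0   1  1/6  |  -19/6 ]
  [ 0   0    1  |     -1 ]
Subtract 1/6 times R3 from R2.
  [ 1  18  3  |  -54 ]
  [ 0   1  0  |   -3 ]
  [ 0   0  1  |   -1 ]
Subtract 3 times R3 from R1.
  [ 1  18  0  |  -51 ]
  [ 0   1  0  |   -3 ]
  [ 0   0  1  |   -1 ]
Subtract 18 times R2 from R1.
  [ 1  0  0  |   3 ]
  [ 0  1  0  |  -3 ]
  [ 0  0  1  |  -1 ]
Reading off the last column: u = 3, v = -3, w = -1.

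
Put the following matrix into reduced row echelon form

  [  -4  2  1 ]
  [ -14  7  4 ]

R1 := -1/4·R1
  [   1  -1/2  -1/4 ]
  [ -14     7     4 ]
R2 := R2 + 14·R1
  [ 1  -1/2  -1/4 ]
  [ 0     0   1/2 ]
R2 := 2·R2
  [ 1  -1/2  -1/4 ]
  [ 0     0     1 ]
R1 := R1 + 1/4·R2
  [ 1  -1/2  0 ]
  [ 0     0  1 ]

[[1, -1/2, 0], [0, 0, 1]]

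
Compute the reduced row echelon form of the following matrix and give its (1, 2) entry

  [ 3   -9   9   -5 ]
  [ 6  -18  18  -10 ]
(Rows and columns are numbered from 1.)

R1 -> 1/3·R1
R2 -> R2 − 6·R1

-3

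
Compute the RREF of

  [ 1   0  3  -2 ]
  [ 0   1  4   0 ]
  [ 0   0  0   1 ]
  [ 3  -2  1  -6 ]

[[1, 0, 3, 0], [0, 1, 4, 0], [0, 0, 0, 1], [0, 0, 0, 0]]

r4 := r4 − 3·r1
  [ 1   0   3  -2 ]
  [ 0   1   4   0 ]
  [ 0   0   0   1 ]
  [ 0  -2  -8   0 ]
r4 := r4 + 2·r2
  [ 1  0  3  -2 ]
  [ 0  1  4   0 ]
  [ 0  0  0   1 ]
  [ 0  0  0   0 ]
r1 := r1 + 2·r3
  [ 1  0  3  0 ]
  [ 0  1  4  0 ]
  [ 0  0  0  1 ]
  [ 0  0  0  0 ]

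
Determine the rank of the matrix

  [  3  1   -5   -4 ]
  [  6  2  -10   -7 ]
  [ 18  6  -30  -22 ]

ρ1 → 1/3·ρ1
  [  1  1/3  -5/3  -4/3 ]
  [  6    2   -10    -7 ]
  [ 18    6   -30   -22 ]
ρ2 → ρ2 − 6·ρ1
  [  1  1/3  -5/3  -4/3 ]
  [  0    0     0     1 ]
  [ 18    6   -30   -22 ]
ρ3 → ρ3 − 18·ρ1
  [ 1  1/3  -5/3  -4/3 ]
  [ 0    0     0     1 ]
  [ 0    0     0     2 ]
ρ3 → ρ3 − 2·ρ2
  [ 1  1/3  -5/3  -4/3 ]
  [ 0    0     0     1 ]
  [ 0    0     0     0 ]
ρ1 → ρ1 + 4/3·ρ2
  [ 1  1/3  -5/3  0 ]
  [ 0    0     0  1 ]
  [ 0    0     0  0 ]
The reduced form has 2 nonzero rows.

rank = 2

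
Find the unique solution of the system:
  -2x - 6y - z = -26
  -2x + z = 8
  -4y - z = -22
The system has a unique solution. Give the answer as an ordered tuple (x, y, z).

Form the augmented matrix and row-reduce:
  [ -2  -6  -1  |  -26 ]
  [ -2   0   1  |    8 ]
  [  0  -4  -1  |  -22 ]
Multiply R1 by -1/2.
  [  1   3  1/2  |   13 ]
  [ -2   0    1  |    8 ]
  [  0  -4   -1  |  -22 ]
Add 2 times R1 to R2.
  [ 1   3  1/2  |   13 ]
  [ 0   6    2  |   34 ]
  [ 0  -4   -1  |  -22 ]
Multiply R2 by 1/6.
  [ 1   3  1/2  |    13 ]
  [ 0   1  1/3  |  17/3 ]
  [ 0  -4   -1  |   -22 ]
Add 4 times R2 to R3.
  [ 1  3  1/2  |    13 ]
  [ 0  1  1/3  |  17/3 ]
  [ 0  0  1/3  |   2/3 ]
Multiply R3 by 3.
  [ 1  3  1/2  |    13 ]
  [ 0  1  1/3  |  17/3 ]
  [ 0  0    1  |     2 ]
Subtract 1/3 times R3 from R2.
  [ 1  3  1/2  |  13 ]
  [ 0  1    0  |   5 ]
  [ 0  0    1  |   2 ]
Subtract 1/2 times R3 from R1.
  [ 1  3  0  |  12 ]
  [ 0  1  0  |   5 ]
  [ 0  0  1  |   2 ]
Subtract 3 times R2 from R1.
  [ 1  0  0  |  -3 ]
  [ 0  1  0  |   5 ]
  [ 0  0  1  |   2 ]
Reading off the last column: x = -3, y = 5, z = 2.

(-3, 5, 2)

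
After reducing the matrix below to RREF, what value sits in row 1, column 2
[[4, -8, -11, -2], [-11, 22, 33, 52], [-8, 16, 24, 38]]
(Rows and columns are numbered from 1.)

R1 ← 1/4·R1
R2 ← R2 + 11·R1
R3 ← R3 + 8·R1
R2 ← 4/11·R2
R3 ← R3 − 2·R2
R3 ← 11/2·R3
R2 ← R2 − 186/11·R3
R1 ← R1 + 1/2·R3
R1 ← R1 + 11/4·R2

-2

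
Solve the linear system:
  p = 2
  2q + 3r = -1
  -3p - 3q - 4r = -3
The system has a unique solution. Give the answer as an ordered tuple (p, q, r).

Form the augmented matrix and row-reduce:
  [  1   0   0  |   2 ]
  [  0   2   3  |  -1 ]
  [ -3  -3  -4  |  -3 ]
ρ3 -> ρ3 + 3·ρ1
  [ 1   0   0  |   2 ]
  [ 0   2   3  |  -1 ]
  [ 0  -3  -4  |   3 ]
ρ2 -> 1/2·ρ2
  [ 1   0    0  |     2 ]
  [ 0   1  3/2  |  -1/2 ]
  [ 0  -3   -4  |     3 ]
ρ3 -> ρ3 + 3·ρ2
  [ 1  0    0  |     2 ]
  [ 0  1  3/2  |  -1/2 ]
  [ 0  0  1/2  |   3/2 ]
ρ3 -> 2·ρ3
  [ 1  0    0  |     2 ]
  [ 0  1  3/2  |  -1/2 ]
  [ 0  0    1  |     3 ]
ρ2 -> ρ2 − 3/2·ρ3
  [ 1  0  0  |   2 ]
  [ 0  1  0  |  -5 ]
  [ 0  0  1  |   3 ]
Reading off the last column: p = 2, q = -5, r = 3.

(2, -5, 3)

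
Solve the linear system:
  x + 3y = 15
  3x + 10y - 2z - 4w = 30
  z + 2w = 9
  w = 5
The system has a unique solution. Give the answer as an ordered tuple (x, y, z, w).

Form the augmented matrix and row-reduce:
  [ 1   3   0   0  |  15 ]
  [ 3  10  -2  -4  |  30 ]
  [ 0   0   1   2  |   9 ]
  [ 0   0   0   1  |   5 ]
r2 ← r2 − 3·r1
  [ 1  3   0   0  |   15 ]
  [ 0  1  -2  -4  |  -15 ]
  [ 0  0   1   2  |    9 ]
  [ 0  0   0   1  |    5 ]
r3 ← r3 − 2·r4
  [ 1  3   0   0  |   15 ]
  [ 0  1  -2  -4  |  -15 ]
  [ 0  0   1   0  |   -1 ]
  [ 0  0   0   1  |    5 ]
r2 ← r2 + 4·r4
  [ 1  3   0  0  |  15 ]
  [ 0  1  -2  0  |   5 ]
  [ 0  0   1  0  |  -1 ]
  [ 0  0   0  1  |   5 ]
r2 ← r2 + 2·r3
  [ 1  3  0  0  |  15 ]
  [ 0  1  0  0  |   3 ]
  [ 0  0  1  0  |  -1 ]
  [ 0  0  0  1  |   5 ]
r1 ← r1 − 3·r2
  [ 1  0  0  0  |   6 ]
  [ 0  1  0  0  |   3 ]
  [ 0  0  1  0  |  -1 ]
  [ 0  0  0  1  |   5 ]
Reading off the last column: x = 6, y = 3, z = -1, w = 5.

(6, 3, -1, 5)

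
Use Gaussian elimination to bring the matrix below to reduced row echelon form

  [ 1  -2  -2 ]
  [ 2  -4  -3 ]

Subtract 2 times r1 from r2.
  [ 1  -2  -2 ]
  [ 0   0   1 ]
Add 2 times r2 to r1.
  [ 1  -2  0 ]
  [ 0   0  1 ]

[[1, -2, 0], [0, 0, 1]]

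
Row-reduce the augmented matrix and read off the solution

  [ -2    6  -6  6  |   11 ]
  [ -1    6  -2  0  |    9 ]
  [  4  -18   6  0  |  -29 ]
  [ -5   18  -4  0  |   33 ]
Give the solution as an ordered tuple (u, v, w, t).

(-2, 3/2, 1, 2/3)

R1 ← -1/2·R1
  [  1   -3   3  -3  |  -11/2 ]
  [ -1    6  -2   0  |      9 ]
  [  4  -18   6   0  |    -29 ]
  [ -5   18  -4   0  |     33 ]
R2 ← R2 + R1
  [  1   -3   3  -3  |  -11/2 ]
  [  0    3   1  -3  |    7/2 ]
  [  4  -18   6   0  |    -29 ]
  [ -5   18  -4   0  |     33 ]
R3 ← R3 − 4·R1
  [  1  -3   3  -3  |  -11/2 ]
  [  0   3   1  -3  |    7/2 ]
  [  0  -6  -6  12  |     -7 ]
  [ -5  18  -4   0  |     33 ]
R4 ← R4 + 5·R1
  [ 1  -3   3   -3  |  -11/2 ]
  [ 0   3   1   -3  |    7/2 ]
  [ 0  -6  -6   12  |     -7 ]
  [ 0   3  11  -15  |   11/2 ]
R2 ← 1/3·R2
  [ 1  -3    3   -3  |  -11/2 ]
  [ 0   1  1/3   -1  |    7/6 ]
  [ 0  -6   -6   12  |     -7 ]
  [ 0   3   11  -15  |   11/2 ]
R3 ← R3 + 6·R2
  [ 1  -3    3   -3  |  -11/2 ]
  [ 0   1  1/3   -1  |    7/6 ]
  [ 0   0   -4    6  |      0 ]
  [ 0   3   11  -15  |   11/2 ]
R4 ← R4 − 3·R2
  [ 1  -3    3   -3  |  -11/2 ]
  [ 0   1  1/3   -1  |    7/6 ]
  [ 0   0   -4    6  |      0 ]
  [ 0   0   10  -12  |      2 ]
R3 ← -1/4·R3
  [ 1  -3    3    -3  |  -11/2 ]
  [ 0   1  1/3    -1  |    7/6 ]
  [ 0   0    1  -3/2  |      0 ]
  [ 0   0   10   -12  |      2 ]
R4 ← R4 − 10·R3
  [ 1  -3    3    -3  |  -11/2 ]
  [ 0   1  1/3    -1  |    7/6 ]
  [ 0   0    1  -3/2  |      0 ]
  [ 0   0    0     3  |      2 ]
R4 ← 1/3·R4
  [ 1  -3    3    -3  |  -11/2 ]
  [ 0   1  1/3    -1  |    7/6 ]
  [ 0   0    1  -3/2  |      0 ]
  [ 0   0    0     1  |    2/3 ]
R3 ← R3 + 3/2·R4
  [ 1  -3    3  -3  |  -11/2 ]
  [ 0   1  1/3  -1  |    7/6 ]
  [ 0   0    1   0  |      1 ]
  [ 0   0    0   1  |    2/3 ]
R2 ← R2 + R4
  [ 1  -3    3  -3  |  -11/2 ]
  [ 0   1  1/3   0  |   11/6 ]
  [ 0   0    1   0  |      1 ]
  [ 0   0    0   1  |    2/3 ]
R1 ← R1 + 3·R4
  [ 1  -3    3  0  |  -7/2 ]
  [ 0   1  1/3  0  |  11/6 ]
  [ 0   0    1  0  |     1 ]
  [ 0   0    0  1  |   2/3 ]
R2 ← R2 − 1/3·R3
  [ 1  -3  3  0  |  -7/2 ]
  [ 0   1  0  0  |   3/2 ]
  [ 0   0  1  0  |     1 ]
  [ 0   0  0  1  |   2/3 ]
R1 ← R1 − 3·R3
  [ 1  -3  0  0  |  -13/2 ]
  [ 0   1  0  0  |    3/2 ]
  [ 0   0  1  0  |      1 ]
  [ 0   0  0  1  |    2/3 ]
R1 ← R1 + 3·R2
  [ 1  0  0  0  |   -2 ]
  [ 0  1  0  0  |  3/2 ]
  [ 0  0  1  0  |    1 ]
  [ 0  0  0  1  |  2/3 ]
Reading off the last column: u = -2, v = 3/2, w = 1, t = 2/3.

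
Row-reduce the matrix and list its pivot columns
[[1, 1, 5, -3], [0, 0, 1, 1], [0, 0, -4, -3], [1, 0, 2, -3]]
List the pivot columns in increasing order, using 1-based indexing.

R4 := R4 − R1
  [ 1   1   5  -3 ]
  [ 0   0   1   1 ]
  [ 0   0  -4  -3 ]
  [ 0  -1  -3   0 ]
R2 <-> R4
  [ 1   1   5  -3 ]
  [ 0  -1  -3   0 ]
  [ 0   0  -4  -3 ]
  [ 0   0   1   1 ]
R2 := -1·R2
  [ 1  1   5  -3 ]
  [ 0  1   3   0 ]
  [ 0  0  -4  -3 ]
  [ 0  0   1   1 ]
R3 := -1/4·R3
  [ 1  1  5   -3 ]
  [ 0  1  3    0 ]
  [ 0  0  1  3/4 ]
  [ 0  0  1    1 ]
R4 := R4 − R3
  [ 1  1  5   -3 ]
  [ 0  1  3    0 ]
  [ 0  0  1  3/4 ]
  [ 0  0  0  1/4 ]
R4 := 4·R4
  [ 1  1  5   -3 ]
  [ 0  1  3    0 ]
  [ 0  0  1  3/4 ]
  [ 0  0  0    1 ]
R3 := R3 − 3/4·R4
  [ 1  1  5  -3 ]
  [ 0  1  3   0 ]
  [ 0  0  1   0 ]
  [ 0  0  0   1 ]
R1 := R1 + 3·R4
  [ 1  1  5  0 ]
  [ 0  1  3  0 ]
  [ 0  0  1  0 ]
  [ 0  0  0  1 ]
R2 := R2 − 3·R3
  [ 1  1  5  0 ]
  [ 0  1  0  0 ]
  [ 0  0  1  0 ]
  [ 0  0  0  1 ]
R1 := R1 − 5·R3
  [ 1  1  0  0 ]
  [ 0  1  0  0 ]
  [ 0  0  1  0 ]
  [ 0  0  0  1 ]
R1 := R1 − R2
  [ 1  0  0  0 ]
  [ 0  1  0  0 ]
  [ 0  0  1  0 ]
  [ 0  0  0  1 ]
Pivot columns are the columns containing a leading 1.

1, 2, 3, 4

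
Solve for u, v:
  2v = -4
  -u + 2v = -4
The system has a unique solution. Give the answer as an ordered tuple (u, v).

Form the augmented matrix and row-reduce:
  [  0  2  |  -4 ]
  [ -1  2  |  -4 ]
ρ1 <-> ρ2
  [ -1  2  |  -4 ]
  [  0  2  |  -4 ]
ρ1 -> -1·ρ1
  [ 1  -2  |   4 ]
  [ 0   2  |  -4 ]
ρ2 -> 1/2·ρ2
  [ 1  -2  |   4 ]
  [ 0   1  |  -2 ]
ρ1 -> ρ1 + 2·ρ2
  [ 1  0  |   0 ]
  [ 0  1  |  -2 ]
Reading off the last column: u = 0, v = -2.

(0, -2)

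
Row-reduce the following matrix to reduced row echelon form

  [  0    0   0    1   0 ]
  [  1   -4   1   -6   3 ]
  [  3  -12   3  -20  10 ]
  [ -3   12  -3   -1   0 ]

R1 <-> R2
  [  1   -4   1   -6   3 ]
  [  0    0   0    1   0 ]
  [  3  -12   3  -20  10 ]
  [ -3   12  -3   -1   0 ]
R3 → R3 − 3·R1
  [  1  -4   1  -6  3 ]
  [  0   0   0   1  0 ]
  [  0   0   0  -2  1 ]
  [ -3  12  -3  -1  0 ]
R4 → R4 + 3·R1
  [ 1  -4  1   -6  3 ]
  [ 0   0  0    1  0 ]
  [ 0   0  0   -2  1 ]
  [ 0   0  0  -19  9 ]
R3 → R3 + 2·R2
  [ 1  -4  1   -6  3 ]
  [ 0   0  0    1  0 ]
  [ 0   0  0    0  1 ]
  [ 0   0  0  -19  9 ]
R4 → R4 + 19·R2
  [ 1  -4  1  -6  3 ]
  [ 0   0  0   1  0 ]
  [ 0   0  0   0  1 ]
  [ 0   0  0   0  9 ]
R4 → R4 − 9·R3
  [ 1  -4  1  -6  3 ]
  [ 0   0  0   1  0 ]
  [ 0   0  0   0  1 ]
  [ 0   0  0   0  0 ]
R1 → R1 − 3·R3
  [ 1  -4  1  -6  0 ]
  [ 0   0  0   1  0 ]
  [ 0   0  0   0  1 ]
  [ 0   0  0   0  0 ]
R1 → R1 + 6·R2
  [ 1  -4  1  0  0 ]
  [ 0   0  0  1  0 ]
  [ 0   0  0  0  1 ]
  [ 0   0  0  0  0 ]

[[1, -4, 1, 0, 0], [0, 0, 0, 1, 0], [0, 0, 0, 0, 1], [0, 0, 0, 0, 0]]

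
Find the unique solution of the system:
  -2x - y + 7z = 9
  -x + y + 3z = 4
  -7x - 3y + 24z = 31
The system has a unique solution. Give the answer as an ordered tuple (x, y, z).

Form the augmented matrix and row-reduce:
  [ -2  -1   7  |   9 ]
  [ -1   1   3  |   4 ]
  [ -7  -3  24  |  31 ]
r1 ← -1/2·r1
  [  1  1/2  -7/2  |  -9/2 ]
  [ -1    1     3  |     4 ]
  [ -7   -3    24  |    31 ]
r2 ← r2 + r1
  [  1  1/2  -7/2  |  -9/2 ]
  [  0  3/2  -1/2  |  -1/2 ]
  [ -7   -3    24  |    31 ]
r3 ← r3 + 7·r1
  [ 1  1/2  -7/2  |  -9/2 ]
  [ 0  3/2  -1/2  |  -1/2 ]
  [ 0  1/2  -1/2  |  -1/2 ]
r2 ← 2/3·r2
  [ 1  1/2  -7/2  |  -9/2 ]
  [ 0    1  -1/3  |  -1/3 ]
  [ 0  1/2  -1/2  |  -1/2 ]
r3 ← r3 − 1/2·r2
  [ 1  1/2  -7/2  |  -9/2 ]
  [ 0    1  -1/3  |  -1/3 ]
  [ 0    0  -1/3  |  -1/3 ]
r3 ← -3·r3
  [ 1  1/2  -7/2  |  -9/2 ]
  [ 0    1  -1/3  |  -1/3 ]
  [ 0    0     1  |     1 ]
r2 ← r2 + 1/3·r3
  [ 1  1/2  -7/2  |  -9/2 ]
  [ 0    1     0  |     0 ]
  [ 0    0     1  |     1 ]
r1 ← r1 + 7/2·r3
  [ 1  1/2  0  |  -1 ]
  [ 0    1  0  |   0 ]
  [ 0    0  1  |   1 ]
r1 ← r1 − 1/2·r2
  [ 1  0  0  |  -1 ]
  [ 0  1  0  |   0 ]
  [ 0  0  1  |   1 ]
Reading off the last column: x = -1, y = 0, z = 1.

(-1, 0, 1)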